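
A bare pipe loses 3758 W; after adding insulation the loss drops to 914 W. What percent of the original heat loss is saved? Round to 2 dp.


Savings = ((3758-914)/3758)*100 = 75.68 %

75.68 %


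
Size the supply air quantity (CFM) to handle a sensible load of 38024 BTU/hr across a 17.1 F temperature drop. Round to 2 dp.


CFM = 38024 / (1.08 * 17.1) = 2058.91

2058.91 CFM


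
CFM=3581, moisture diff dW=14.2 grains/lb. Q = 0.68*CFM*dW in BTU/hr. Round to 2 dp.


Q = 0.68 * 3581 * 14.2 = 34578.14 BTU/hr

34578.14 BTU/hr


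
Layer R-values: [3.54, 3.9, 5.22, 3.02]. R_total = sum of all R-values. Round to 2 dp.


R_total = 3.54 + 3.9 + 5.22 + 3.02 = 15.68

15.68


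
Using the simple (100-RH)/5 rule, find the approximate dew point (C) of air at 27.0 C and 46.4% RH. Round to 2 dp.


Td = 27.0 - (100-46.4)/5 = 16.28 C

16.28 C


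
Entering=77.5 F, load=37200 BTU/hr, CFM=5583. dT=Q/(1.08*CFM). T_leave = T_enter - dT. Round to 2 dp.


dT = 37200/(1.08*5583) = 6.1695
T_leave = 77.5 - 6.1695 = 71.33 F

71.33 F


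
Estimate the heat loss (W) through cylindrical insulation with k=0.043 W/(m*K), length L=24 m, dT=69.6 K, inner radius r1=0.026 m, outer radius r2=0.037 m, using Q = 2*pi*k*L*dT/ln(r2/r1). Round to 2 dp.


Q = 2*pi*0.043*24*69.6/ln(0.037/0.026) = 1279.13 W

1279.13 W


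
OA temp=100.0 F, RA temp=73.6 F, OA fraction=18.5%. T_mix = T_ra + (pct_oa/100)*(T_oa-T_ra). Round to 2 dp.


T_mix = 73.6 + (18.5/100)*(100.0-73.6) = 78.48 F

78.48 F


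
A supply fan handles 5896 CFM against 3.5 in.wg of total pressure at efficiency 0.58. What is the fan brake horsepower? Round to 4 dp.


BHP = 5896 * 3.5 / (6356 * 0.58) = 5.5978 hp

5.5978 hp


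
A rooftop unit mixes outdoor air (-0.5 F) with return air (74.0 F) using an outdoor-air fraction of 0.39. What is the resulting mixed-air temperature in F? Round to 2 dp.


T_mix = 0.39*(-0.5) + 0.61*74.0 = 44.95 F

44.95 F


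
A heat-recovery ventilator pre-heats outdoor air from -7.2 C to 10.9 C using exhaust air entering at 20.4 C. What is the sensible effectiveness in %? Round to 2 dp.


eff = (10.9-(-7.2))/(20.4-(-7.2))*100 = 65.58 %

65.58 %


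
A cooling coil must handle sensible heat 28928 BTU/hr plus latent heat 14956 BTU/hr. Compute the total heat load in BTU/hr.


Qt = 28928 + 14956 = 43884 BTU/hr

43884 BTU/hr


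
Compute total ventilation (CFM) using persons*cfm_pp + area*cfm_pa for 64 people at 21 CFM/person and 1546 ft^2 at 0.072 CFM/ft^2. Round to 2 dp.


Total = 64*21 + 1546*0.072 = 1455.31 CFM

1455.31 CFM


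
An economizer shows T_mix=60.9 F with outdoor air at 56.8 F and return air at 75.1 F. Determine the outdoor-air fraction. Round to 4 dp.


frac = (60.9 - 75.1) / (56.8 - 75.1) = 0.7760

0.7760


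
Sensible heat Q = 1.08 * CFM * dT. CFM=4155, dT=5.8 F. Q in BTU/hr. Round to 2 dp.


Q = 1.08 * 4155 * 5.8 = 26026.92 BTU/hr

26026.92 BTU/hr


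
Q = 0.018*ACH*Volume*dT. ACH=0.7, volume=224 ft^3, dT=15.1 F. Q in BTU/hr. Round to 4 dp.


Q = 0.018 * 0.7 * 224 * 15.1 = 42.6182 BTU/hr

42.6182 BTU/hr


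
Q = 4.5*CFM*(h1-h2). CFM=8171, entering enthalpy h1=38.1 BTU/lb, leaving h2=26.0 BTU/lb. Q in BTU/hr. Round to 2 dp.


Q = 4.5 * 8171 * (38.1 - 26.0) = 444910.95 BTU/hr

444910.95 BTU/hr


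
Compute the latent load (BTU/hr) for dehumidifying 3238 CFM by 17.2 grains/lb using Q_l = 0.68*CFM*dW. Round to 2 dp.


Q = 0.68 * 3238 * 17.2 = 37871.65 BTU/hr

37871.65 BTU/hr


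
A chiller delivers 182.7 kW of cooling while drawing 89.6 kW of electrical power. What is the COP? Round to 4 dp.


COP = 182.7 / 89.6 = 2.0391

2.0391


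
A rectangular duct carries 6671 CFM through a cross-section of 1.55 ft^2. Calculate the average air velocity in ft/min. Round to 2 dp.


V = 6671 / 1.55 = 4303.87 ft/min

4303.87 ft/min


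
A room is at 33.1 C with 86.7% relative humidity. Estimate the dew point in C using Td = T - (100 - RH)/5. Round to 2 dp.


Td = 33.1 - (100-86.7)/5 = 30.44 C

30.44 C


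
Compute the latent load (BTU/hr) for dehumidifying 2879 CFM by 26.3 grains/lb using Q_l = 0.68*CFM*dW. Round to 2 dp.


Q = 0.68 * 2879 * 26.3 = 51488.04 BTU/hr

51488.04 BTU/hr


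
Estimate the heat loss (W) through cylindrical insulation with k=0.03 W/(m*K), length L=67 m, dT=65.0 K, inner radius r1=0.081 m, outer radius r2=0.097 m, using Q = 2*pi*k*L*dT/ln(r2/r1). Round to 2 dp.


Q = 2*pi*0.03*67*65.0/ln(0.097/0.081) = 4553.92 W

4553.92 W


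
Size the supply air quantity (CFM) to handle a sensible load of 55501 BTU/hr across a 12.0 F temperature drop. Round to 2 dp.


CFM = 55501 / (1.08 * 12.0) = 4282.48

4282.48 CFM


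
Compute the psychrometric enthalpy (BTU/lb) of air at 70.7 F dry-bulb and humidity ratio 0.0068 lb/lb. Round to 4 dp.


h = 0.24*70.7 + 0.0068*(1061+0.444*70.7) = 24.3963 BTU/lb

24.3963 BTU/lb


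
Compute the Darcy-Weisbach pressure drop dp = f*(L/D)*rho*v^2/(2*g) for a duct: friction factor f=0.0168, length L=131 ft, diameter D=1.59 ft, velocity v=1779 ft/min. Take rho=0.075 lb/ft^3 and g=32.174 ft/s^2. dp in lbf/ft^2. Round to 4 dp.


v_fps = 1779/60 = 29.65 ft/s
dp = 0.0168*(131/1.59)*0.075*29.65^2/(2*32.174) = 1.4183 lbf/ft^2

1.4183 lbf/ft^2


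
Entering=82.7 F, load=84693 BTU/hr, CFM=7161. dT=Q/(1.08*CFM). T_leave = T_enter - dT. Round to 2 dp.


dT = 84693/(1.08*7161) = 10.9509
T_leave = 82.7 - 10.9509 = 71.75 F

71.75 F


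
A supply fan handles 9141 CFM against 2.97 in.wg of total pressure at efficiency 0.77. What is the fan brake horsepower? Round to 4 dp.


BHP = 9141 * 2.97 / (6356 * 0.77) = 5.5472 hp

5.5472 hp


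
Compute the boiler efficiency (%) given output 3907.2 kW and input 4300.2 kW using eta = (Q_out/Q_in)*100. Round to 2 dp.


eta = (3907.2/4300.2)*100 = 90.86 %

90.86 %


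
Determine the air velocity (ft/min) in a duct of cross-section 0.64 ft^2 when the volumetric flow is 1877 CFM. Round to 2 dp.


V = 1877 / 0.64 = 2932.81 ft/min

2932.81 ft/min


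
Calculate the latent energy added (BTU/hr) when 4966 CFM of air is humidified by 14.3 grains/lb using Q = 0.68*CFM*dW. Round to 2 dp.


Q = 0.68 * 4966 * 14.3 = 48289.38 BTU/hr

48289.38 BTU/hr


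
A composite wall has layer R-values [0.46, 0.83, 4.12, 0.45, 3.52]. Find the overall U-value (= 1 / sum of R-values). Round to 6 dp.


R_total = 0.46 + 0.83 + 4.12 + 0.45 + 3.52 = 9.38
U = 1/9.38 = 0.106610

0.106610


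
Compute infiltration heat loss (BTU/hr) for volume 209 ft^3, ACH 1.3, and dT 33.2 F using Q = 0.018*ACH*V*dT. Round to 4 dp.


Q = 0.018 * 1.3 * 209 * 33.2 = 162.3679 BTU/hr

162.3679 BTU/hr


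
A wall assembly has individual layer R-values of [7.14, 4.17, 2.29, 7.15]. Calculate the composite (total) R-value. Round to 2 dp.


R_total = 7.14 + 4.17 + 2.29 + 7.15 = 20.75

20.75


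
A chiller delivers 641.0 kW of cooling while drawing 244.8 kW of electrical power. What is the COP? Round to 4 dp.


COP = 641.0 / 244.8 = 2.6185

2.6185


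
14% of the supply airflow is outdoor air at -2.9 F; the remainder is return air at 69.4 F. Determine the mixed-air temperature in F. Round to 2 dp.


T_mix = 0.14*(-2.9) + 0.86*69.4 = 59.28 F

59.28 F


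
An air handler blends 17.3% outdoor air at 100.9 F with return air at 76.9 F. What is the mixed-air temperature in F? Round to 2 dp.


T_mix = 76.9 + (17.3/100)*(100.9-76.9) = 81.05 F

81.05 F


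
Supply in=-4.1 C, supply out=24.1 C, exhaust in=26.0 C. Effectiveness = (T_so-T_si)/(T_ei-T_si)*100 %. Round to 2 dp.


eff = (24.1-(-4.1))/(26.0-(-4.1))*100 = 93.69 %

93.69 %


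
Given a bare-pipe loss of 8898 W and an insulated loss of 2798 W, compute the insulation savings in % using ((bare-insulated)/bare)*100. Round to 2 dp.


Savings = ((8898-2798)/8898)*100 = 68.55 %

68.55 %


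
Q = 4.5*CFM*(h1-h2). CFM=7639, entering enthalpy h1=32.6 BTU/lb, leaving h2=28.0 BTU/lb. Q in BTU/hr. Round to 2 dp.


Q = 4.5 * 7639 * (32.6 - 28.0) = 158127.30 BTU/hr

158127.30 BTU/hr


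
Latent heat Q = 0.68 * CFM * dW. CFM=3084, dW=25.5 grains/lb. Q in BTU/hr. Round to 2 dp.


Q = 0.68 * 3084 * 25.5 = 53476.56 BTU/hr

53476.56 BTU/hr


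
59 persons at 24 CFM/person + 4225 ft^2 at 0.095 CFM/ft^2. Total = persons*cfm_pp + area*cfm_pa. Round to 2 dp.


Total = 59*24 + 4225*0.095 = 1817.38 CFM

1817.38 CFM


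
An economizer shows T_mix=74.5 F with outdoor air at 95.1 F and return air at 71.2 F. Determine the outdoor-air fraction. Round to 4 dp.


frac = (74.5 - 71.2) / (95.1 - 71.2) = 0.1381

0.1381


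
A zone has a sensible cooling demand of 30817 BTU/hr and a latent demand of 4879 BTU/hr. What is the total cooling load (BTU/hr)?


Qt = 30817 + 4879 = 35696 BTU/hr

35696 BTU/hr


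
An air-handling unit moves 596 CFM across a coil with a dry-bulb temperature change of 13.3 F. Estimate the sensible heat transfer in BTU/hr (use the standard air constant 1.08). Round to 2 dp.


Q = 1.08 * 596 * 13.3 = 8560.94 BTU/hr

8560.94 BTU/hr


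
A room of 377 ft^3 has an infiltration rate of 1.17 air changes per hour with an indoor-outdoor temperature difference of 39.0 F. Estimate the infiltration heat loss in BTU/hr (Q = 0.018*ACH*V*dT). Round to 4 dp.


Q = 0.018 * 1.17 * 377 * 39.0 = 309.6452 BTU/hr

309.6452 BTU/hr


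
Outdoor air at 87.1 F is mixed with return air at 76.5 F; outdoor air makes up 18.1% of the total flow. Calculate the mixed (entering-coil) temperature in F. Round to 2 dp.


T_mix = 76.5 + (18.1/100)*(87.1-76.5) = 78.42 F

78.42 F


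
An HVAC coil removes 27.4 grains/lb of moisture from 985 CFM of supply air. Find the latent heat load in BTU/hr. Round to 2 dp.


Q = 0.68 * 985 * 27.4 = 18352.52 BTU/hr

18352.52 BTU/hr


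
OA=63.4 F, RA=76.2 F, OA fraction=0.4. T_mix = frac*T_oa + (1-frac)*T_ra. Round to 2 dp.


T_mix = 0.4*63.4 + 0.6*76.2 = 71.08 F

71.08 F


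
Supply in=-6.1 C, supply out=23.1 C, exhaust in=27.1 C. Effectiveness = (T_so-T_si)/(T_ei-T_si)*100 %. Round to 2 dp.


eff = (23.1-(-6.1))/(27.1-(-6.1))*100 = 87.95 %

87.95 %


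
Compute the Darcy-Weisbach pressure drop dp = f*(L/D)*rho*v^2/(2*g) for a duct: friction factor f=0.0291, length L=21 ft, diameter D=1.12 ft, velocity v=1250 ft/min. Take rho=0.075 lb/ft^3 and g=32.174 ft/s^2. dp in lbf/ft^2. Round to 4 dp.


v_fps = 1250/60 = 20.8333 ft/s
dp = 0.0291*(21/1.12)*0.075*20.8333^2/(2*32.174) = 0.2760 lbf/ft^2

0.2760 lbf/ft^2


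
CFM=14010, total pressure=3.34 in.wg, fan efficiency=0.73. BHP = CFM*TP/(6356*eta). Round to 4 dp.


BHP = 14010 * 3.34 / (6356 * 0.73) = 10.0850 hp

10.0850 hp


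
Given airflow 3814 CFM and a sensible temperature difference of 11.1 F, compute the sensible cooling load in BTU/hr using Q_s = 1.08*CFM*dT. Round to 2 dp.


Q = 1.08 * 3814 * 11.1 = 45722.23 BTU/hr

45722.23 BTU/hr


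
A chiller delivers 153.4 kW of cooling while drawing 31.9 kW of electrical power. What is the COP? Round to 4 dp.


COP = 153.4 / 31.9 = 4.8088

4.8088


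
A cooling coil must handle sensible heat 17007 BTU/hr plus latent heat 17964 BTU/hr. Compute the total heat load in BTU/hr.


Qt = 17007 + 17964 = 34971 BTU/hr

34971 BTU/hr


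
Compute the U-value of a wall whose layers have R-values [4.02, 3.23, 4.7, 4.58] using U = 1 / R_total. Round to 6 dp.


R_total = 4.02 + 3.23 + 4.7 + 4.58 = 16.53
U = 1/16.53 = 0.060496

0.060496


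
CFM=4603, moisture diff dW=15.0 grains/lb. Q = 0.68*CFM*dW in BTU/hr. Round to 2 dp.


Q = 0.68 * 4603 * 15.0 = 46950.60 BTU/hr

46950.60 BTU/hr


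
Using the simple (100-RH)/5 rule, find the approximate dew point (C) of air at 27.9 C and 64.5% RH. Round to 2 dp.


Td = 27.9 - (100-64.5)/5 = 20.80 C

20.80 C


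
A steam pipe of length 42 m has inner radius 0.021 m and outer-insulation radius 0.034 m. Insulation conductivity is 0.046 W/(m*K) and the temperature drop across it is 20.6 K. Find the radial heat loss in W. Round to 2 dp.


Q = 2*pi*0.046*42*20.6/ln(0.034/0.021) = 518.98 W

518.98 W


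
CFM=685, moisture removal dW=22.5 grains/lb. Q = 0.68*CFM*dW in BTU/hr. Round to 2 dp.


Q = 0.68 * 685 * 22.5 = 10480.50 BTU/hr

10480.50 BTU/hr


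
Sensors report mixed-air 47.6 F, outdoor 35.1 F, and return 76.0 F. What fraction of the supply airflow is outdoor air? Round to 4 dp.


frac = (47.6 - 76.0) / (35.1 - 76.0) = 0.6944

0.6944


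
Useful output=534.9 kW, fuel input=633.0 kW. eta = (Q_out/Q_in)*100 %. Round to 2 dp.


eta = (534.9/633.0)*100 = 84.50 %

84.50 %


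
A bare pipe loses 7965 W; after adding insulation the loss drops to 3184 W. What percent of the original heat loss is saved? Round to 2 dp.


Savings = ((7965-3184)/7965)*100 = 60.03 %

60.03 %


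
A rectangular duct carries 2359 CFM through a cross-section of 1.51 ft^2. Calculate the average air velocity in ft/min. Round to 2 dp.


V = 2359 / 1.51 = 1562.25 ft/min

1562.25 ft/min


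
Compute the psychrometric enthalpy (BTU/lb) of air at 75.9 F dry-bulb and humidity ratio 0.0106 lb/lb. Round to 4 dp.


h = 0.24*75.9 + 0.0106*(1061+0.444*75.9) = 29.8198 BTU/lb

29.8198 BTU/lb


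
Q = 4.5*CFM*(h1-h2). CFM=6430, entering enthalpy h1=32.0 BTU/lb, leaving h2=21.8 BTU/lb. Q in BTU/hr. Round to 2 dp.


Q = 4.5 * 6430 * (32.0 - 21.8) = 295137.00 BTU/hr

295137.00 BTU/hr


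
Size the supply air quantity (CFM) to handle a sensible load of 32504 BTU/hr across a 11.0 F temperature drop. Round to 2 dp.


CFM = 32504 / (1.08 * 11.0) = 2736.03

2736.03 CFM


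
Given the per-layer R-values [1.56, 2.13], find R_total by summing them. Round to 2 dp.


R_total = 1.56 + 2.13 = 3.69

3.69


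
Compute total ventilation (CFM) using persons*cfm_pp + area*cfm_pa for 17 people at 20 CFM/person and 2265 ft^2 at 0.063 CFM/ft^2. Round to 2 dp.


Total = 17*20 + 2265*0.063 = 482.70 CFM

482.70 CFM


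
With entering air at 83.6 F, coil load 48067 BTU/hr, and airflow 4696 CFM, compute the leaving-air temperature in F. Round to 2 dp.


dT = 48067/(1.08*4696) = 9.4775
T_leave = 83.6 - 9.4775 = 74.12 F

74.12 F


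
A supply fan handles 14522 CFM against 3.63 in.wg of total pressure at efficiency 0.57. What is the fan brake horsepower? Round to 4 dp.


BHP = 14522 * 3.63 / (6356 * 0.57) = 14.5504 hp

14.5504 hp


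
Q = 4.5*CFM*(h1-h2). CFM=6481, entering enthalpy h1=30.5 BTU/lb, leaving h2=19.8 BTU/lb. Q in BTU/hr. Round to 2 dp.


Q = 4.5 * 6481 * (30.5 - 19.8) = 312060.15 BTU/hr

312060.15 BTU/hr


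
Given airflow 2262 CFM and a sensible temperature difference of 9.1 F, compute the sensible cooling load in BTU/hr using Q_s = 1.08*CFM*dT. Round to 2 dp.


Q = 1.08 * 2262 * 9.1 = 22230.94 BTU/hr

22230.94 BTU/hr


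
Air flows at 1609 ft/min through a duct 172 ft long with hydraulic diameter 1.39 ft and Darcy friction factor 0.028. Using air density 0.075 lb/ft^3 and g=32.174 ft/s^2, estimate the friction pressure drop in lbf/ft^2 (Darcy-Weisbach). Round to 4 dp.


v_fps = 1609/60 = 26.8167 ft/s
dp = 0.028*(172/1.39)*0.075*26.8167^2/(2*32.174) = 2.9041 lbf/ft^2

2.9041 lbf/ft^2


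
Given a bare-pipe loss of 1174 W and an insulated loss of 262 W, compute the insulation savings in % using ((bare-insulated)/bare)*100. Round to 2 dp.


Savings = ((1174-262)/1174)*100 = 77.68 %

77.68 %


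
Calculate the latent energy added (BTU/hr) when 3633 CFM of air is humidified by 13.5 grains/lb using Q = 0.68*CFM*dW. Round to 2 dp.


Q = 0.68 * 3633 * 13.5 = 33350.94 BTU/hr

33350.94 BTU/hr


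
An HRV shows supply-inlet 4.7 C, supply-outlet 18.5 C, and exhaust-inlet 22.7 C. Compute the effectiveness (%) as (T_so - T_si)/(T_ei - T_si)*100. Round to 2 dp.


eff = (18.5-4.7)/(22.7-4.7)*100 = 76.67 %

76.67 %


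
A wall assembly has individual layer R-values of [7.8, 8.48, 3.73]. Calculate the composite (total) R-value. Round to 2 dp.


R_total = 7.8 + 8.48 + 3.73 = 20.01

20.01


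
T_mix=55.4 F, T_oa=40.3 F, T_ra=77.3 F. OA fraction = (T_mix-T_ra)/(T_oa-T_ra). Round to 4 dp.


frac = (55.4 - 77.3) / (40.3 - 77.3) = 0.5919

0.5919


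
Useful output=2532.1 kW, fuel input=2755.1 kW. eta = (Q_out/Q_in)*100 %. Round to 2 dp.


eta = (2532.1/2755.1)*100 = 91.91 %

91.91 %


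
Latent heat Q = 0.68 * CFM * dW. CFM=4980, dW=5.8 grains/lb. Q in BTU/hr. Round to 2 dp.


Q = 0.68 * 4980 * 5.8 = 19641.12 BTU/hr

19641.12 BTU/hr


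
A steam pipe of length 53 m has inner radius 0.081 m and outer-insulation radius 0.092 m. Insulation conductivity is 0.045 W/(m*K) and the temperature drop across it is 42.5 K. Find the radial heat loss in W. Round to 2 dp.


Q = 2*pi*0.045*53*42.5/ln(0.092/0.081) = 5001.43 W

5001.43 W


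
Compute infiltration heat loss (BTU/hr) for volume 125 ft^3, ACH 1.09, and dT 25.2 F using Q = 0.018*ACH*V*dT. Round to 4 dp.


Q = 0.018 * 1.09 * 125 * 25.2 = 61.8030 BTU/hr

61.8030 BTU/hr


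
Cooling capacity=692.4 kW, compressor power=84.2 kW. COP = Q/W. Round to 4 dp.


COP = 692.4 / 84.2 = 8.2233

8.2233


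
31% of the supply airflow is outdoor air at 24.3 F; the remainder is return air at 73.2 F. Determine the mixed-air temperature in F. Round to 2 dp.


T_mix = 0.31*24.3 + 0.69*73.2 = 58.04 F

58.04 F


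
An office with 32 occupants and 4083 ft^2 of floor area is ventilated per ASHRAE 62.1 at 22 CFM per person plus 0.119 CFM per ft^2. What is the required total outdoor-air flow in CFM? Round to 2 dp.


Total = 32*22 + 4083*0.119 = 1189.88 CFM

1189.88 CFM


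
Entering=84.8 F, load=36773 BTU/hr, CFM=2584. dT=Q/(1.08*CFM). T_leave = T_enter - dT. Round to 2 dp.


dT = 36773/(1.08*2584) = 13.1769
T_leave = 84.8 - 13.1769 = 71.62 F

71.62 F


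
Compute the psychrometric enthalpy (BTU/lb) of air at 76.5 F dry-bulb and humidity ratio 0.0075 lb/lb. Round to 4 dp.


h = 0.24*76.5 + 0.0075*(1061+0.444*76.5) = 26.5722 BTU/lb

26.5722 BTU/lb


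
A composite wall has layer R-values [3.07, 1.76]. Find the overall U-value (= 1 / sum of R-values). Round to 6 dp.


R_total = 3.07 + 1.76 = 4.83
U = 1/4.83 = 0.207039

0.207039


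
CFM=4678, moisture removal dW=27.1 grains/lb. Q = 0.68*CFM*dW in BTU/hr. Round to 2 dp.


Q = 0.68 * 4678 * 27.1 = 86206.18 BTU/hr

86206.18 BTU/hr


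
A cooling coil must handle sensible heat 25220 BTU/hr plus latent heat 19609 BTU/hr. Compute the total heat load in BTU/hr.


Qt = 25220 + 19609 = 44829 BTU/hr

44829 BTU/hr


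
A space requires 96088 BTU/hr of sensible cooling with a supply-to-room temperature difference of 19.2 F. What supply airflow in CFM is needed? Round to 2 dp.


CFM = 96088 / (1.08 * 19.2) = 4633.87

4633.87 CFM


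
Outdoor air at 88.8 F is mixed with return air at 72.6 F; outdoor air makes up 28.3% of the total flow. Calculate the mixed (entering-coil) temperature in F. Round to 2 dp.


T_mix = 72.6 + (28.3/100)*(88.8-72.6) = 77.18 F

77.18 F


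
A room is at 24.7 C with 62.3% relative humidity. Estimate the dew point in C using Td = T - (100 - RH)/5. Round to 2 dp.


Td = 24.7 - (100-62.3)/5 = 17.16 C

17.16 C


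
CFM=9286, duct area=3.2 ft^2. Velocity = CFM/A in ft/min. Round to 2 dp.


V = 9286 / 3.2 = 2901.88 ft/min

2901.88 ft/min


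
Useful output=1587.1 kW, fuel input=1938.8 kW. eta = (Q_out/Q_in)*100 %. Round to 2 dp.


eta = (1587.1/1938.8)*100 = 81.86 %

81.86 %


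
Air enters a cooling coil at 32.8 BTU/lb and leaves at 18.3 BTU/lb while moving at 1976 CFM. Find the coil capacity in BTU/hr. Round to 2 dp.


Q = 4.5 * 1976 * (32.8 - 18.3) = 128934.00 BTU/hr

128934.00 BTU/hr


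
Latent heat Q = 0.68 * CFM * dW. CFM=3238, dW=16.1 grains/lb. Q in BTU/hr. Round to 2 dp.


Q = 0.68 * 3238 * 16.1 = 35449.62 BTU/hr

35449.62 BTU/hr


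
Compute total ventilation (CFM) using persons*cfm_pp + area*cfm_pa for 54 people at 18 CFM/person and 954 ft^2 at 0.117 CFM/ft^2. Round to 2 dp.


Total = 54*18 + 954*0.117 = 1083.62 CFM

1083.62 CFM


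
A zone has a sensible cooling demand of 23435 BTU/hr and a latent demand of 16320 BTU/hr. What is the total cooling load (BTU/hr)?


Qt = 23435 + 16320 = 39755 BTU/hr

39755 BTU/hr


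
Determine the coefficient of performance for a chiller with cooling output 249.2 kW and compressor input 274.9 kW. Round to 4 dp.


COP = 249.2 / 274.9 = 0.9065

0.9065


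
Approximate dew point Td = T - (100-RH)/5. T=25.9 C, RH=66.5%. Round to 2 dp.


Td = 25.9 - (100-66.5)/5 = 19.20 C

19.20 C


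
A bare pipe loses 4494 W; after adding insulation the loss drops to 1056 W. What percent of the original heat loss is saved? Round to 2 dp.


Savings = ((4494-1056)/4494)*100 = 76.50 %

76.50 %


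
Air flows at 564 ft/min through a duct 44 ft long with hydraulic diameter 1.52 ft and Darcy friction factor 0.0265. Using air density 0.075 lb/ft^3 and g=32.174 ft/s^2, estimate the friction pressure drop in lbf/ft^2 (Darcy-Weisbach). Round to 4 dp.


v_fps = 564/60 = 9.4 ft/s
dp = 0.0265*(44/1.52)*0.075*9.4^2/(2*32.174) = 0.0790 lbf/ft^2

0.0790 lbf/ft^2


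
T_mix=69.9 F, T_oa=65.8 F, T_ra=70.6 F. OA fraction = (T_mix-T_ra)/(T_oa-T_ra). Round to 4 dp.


frac = (69.9 - 70.6) / (65.8 - 70.6) = 0.1458

0.1458


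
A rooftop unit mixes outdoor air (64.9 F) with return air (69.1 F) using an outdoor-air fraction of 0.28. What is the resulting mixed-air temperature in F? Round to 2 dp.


T_mix = 0.28*64.9 + 0.72*69.1 = 67.92 F

67.92 F


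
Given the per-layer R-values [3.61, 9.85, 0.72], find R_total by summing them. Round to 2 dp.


R_total = 3.61 + 9.85 + 0.72 = 14.18

14.18


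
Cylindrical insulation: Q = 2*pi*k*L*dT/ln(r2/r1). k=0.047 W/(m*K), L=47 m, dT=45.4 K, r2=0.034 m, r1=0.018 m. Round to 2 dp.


Q = 2*pi*0.047*47*45.4/ln(0.034/0.018) = 990.79 W

990.79 W


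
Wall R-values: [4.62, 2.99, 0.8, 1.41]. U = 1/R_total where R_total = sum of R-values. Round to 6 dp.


R_total = 4.62 + 2.99 + 0.8 + 1.41 = 9.82
U = 1/9.82 = 0.101833

0.101833


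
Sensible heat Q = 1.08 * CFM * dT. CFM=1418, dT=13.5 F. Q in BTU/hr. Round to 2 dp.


Q = 1.08 * 1418 * 13.5 = 20674.44 BTU/hr

20674.44 BTU/hr


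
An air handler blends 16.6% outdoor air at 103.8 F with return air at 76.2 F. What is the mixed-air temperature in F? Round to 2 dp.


T_mix = 76.2 + (16.6/100)*(103.8-76.2) = 80.78 F

80.78 F


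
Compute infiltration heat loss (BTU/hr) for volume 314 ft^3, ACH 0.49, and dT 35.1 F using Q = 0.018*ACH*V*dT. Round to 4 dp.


Q = 0.018 * 0.49 * 314 * 35.1 = 97.2087 BTU/hr

97.2087 BTU/hr


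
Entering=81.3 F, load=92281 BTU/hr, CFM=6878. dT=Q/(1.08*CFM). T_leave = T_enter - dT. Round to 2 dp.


dT = 92281/(1.08*6878) = 12.4230
T_leave = 81.3 - 12.4230 = 68.88 F

68.88 F


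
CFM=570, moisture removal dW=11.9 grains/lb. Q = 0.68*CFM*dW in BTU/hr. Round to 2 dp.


Q = 0.68 * 570 * 11.9 = 4612.44 BTU/hr

4612.44 BTU/hr


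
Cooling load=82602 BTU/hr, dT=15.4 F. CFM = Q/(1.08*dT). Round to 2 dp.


CFM = 82602 / (1.08 * 15.4) = 4966.45

4966.45 CFM


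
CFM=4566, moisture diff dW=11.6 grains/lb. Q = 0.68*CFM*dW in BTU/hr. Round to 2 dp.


Q = 0.68 * 4566 * 11.6 = 36016.61 BTU/hr

36016.61 BTU/hr


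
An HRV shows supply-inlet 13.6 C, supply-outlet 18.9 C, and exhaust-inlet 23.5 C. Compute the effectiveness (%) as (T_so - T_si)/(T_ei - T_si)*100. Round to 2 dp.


eff = (18.9-13.6)/(23.5-13.6)*100 = 53.54 %

53.54 %


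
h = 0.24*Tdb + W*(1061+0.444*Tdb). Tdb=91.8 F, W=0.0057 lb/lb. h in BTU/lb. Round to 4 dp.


h = 0.24*91.8 + 0.0057*(1061+0.444*91.8) = 28.3120 BTU/lb

28.3120 BTU/lb


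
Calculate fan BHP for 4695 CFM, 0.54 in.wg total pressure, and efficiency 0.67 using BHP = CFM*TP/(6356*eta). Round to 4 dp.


BHP = 4695 * 0.54 / (6356 * 0.67) = 0.5953 hp

0.5953 hp


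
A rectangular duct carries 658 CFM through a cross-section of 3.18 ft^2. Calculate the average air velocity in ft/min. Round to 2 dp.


V = 658 / 3.18 = 206.92 ft/min

206.92 ft/min


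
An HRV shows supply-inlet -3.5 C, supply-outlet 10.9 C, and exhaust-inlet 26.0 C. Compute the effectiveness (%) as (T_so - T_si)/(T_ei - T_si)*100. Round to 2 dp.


eff = (10.9-(-3.5))/(26.0-(-3.5))*100 = 48.81 %

48.81 %


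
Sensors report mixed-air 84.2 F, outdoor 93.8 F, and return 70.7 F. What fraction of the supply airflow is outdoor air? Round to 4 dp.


frac = (84.2 - 70.7) / (93.8 - 70.7) = 0.5844

0.5844


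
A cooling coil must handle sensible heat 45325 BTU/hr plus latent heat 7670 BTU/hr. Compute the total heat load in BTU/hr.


Qt = 45325 + 7670 = 52995 BTU/hr

52995 BTU/hr


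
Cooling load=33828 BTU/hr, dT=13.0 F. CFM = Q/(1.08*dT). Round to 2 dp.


CFM = 33828 / (1.08 * 13.0) = 2409.40

2409.40 CFM


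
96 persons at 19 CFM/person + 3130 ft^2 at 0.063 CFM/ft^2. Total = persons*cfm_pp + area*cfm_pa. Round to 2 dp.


Total = 96*19 + 3130*0.063 = 2021.19 CFM

2021.19 CFM


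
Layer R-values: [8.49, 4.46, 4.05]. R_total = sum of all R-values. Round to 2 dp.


R_total = 8.49 + 4.46 + 4.05 = 17.00

17.00


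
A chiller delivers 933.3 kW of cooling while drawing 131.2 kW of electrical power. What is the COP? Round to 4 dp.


COP = 933.3 / 131.2 = 7.1136

7.1136


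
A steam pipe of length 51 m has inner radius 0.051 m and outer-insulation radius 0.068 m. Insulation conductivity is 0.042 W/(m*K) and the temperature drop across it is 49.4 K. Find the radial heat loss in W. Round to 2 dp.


Q = 2*pi*0.042*51*49.4/ln(0.068/0.051) = 2311.07 W

2311.07 W


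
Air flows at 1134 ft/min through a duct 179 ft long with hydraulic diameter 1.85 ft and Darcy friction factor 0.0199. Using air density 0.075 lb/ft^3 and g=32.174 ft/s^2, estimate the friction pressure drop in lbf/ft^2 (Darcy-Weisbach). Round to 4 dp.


v_fps = 1134/60 = 18.9 ft/s
dp = 0.0199*(179/1.85)*0.075*18.9^2/(2*32.174) = 0.8016 lbf/ft^2

0.8016 lbf/ft^2


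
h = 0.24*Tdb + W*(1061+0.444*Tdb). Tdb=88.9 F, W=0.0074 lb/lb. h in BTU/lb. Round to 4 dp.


h = 0.24*88.9 + 0.0074*(1061+0.444*88.9) = 29.4795 BTU/lb

29.4795 BTU/lb


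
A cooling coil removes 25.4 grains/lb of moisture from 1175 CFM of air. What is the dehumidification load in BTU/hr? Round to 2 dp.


Q = 0.68 * 1175 * 25.4 = 20294.60 BTU/hr

20294.60 BTU/hr


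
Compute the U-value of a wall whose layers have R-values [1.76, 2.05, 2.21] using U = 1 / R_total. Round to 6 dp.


R_total = 1.76 + 2.05 + 2.21 = 6.02
U = 1/6.02 = 0.166113

0.166113


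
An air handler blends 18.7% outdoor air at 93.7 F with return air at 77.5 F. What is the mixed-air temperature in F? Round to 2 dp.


T_mix = 77.5 + (18.7/100)*(93.7-77.5) = 80.53 F

80.53 F


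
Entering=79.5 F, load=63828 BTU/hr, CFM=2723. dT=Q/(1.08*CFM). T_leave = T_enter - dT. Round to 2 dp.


dT = 63828/(1.08*2723) = 21.7040
T_leave = 79.5 - 21.7040 = 57.80 F

57.80 F


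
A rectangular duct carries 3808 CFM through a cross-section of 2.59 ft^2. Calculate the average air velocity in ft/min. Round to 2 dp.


V = 3808 / 2.59 = 1470.27 ft/min

1470.27 ft/min


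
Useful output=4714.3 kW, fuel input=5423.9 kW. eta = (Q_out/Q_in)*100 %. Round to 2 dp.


eta = (4714.3/5423.9)*100 = 86.92 %

86.92 %


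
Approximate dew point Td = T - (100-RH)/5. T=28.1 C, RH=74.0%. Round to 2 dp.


Td = 28.1 - (100-74.0)/5 = 22.90 C

22.90 C


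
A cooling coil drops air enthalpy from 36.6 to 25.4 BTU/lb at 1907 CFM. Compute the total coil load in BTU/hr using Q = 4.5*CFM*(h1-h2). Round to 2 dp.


Q = 4.5 * 1907 * (36.6 - 25.4) = 96112.80 BTU/hr

96112.80 BTU/hr


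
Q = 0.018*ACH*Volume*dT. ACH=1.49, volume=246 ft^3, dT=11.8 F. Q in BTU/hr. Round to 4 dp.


Q = 0.018 * 1.49 * 246 * 11.8 = 77.8531 BTU/hr

77.8531 BTU/hr


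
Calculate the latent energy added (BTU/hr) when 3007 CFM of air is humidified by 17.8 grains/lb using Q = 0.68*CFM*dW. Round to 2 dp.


Q = 0.68 * 3007 * 17.8 = 36396.73 BTU/hr

36396.73 BTU/hr


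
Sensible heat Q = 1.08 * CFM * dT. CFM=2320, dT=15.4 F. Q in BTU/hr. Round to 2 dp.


Q = 1.08 * 2320 * 15.4 = 38586.24 BTU/hr

38586.24 BTU/hr


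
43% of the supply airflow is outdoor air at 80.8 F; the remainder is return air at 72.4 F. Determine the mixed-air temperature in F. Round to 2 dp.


T_mix = 0.43*80.8 + 0.57*72.4 = 76.01 F

76.01 F


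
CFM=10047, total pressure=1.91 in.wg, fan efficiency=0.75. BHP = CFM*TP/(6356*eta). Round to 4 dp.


BHP = 10047 * 1.91 / (6356 * 0.75) = 4.0255 hp

4.0255 hp


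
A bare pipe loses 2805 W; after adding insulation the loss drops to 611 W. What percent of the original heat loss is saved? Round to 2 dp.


Savings = ((2805-611)/2805)*100 = 78.22 %

78.22 %


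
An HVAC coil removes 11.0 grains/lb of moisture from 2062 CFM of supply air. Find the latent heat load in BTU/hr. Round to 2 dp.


Q = 0.68 * 2062 * 11.0 = 15423.76 BTU/hr

15423.76 BTU/hr


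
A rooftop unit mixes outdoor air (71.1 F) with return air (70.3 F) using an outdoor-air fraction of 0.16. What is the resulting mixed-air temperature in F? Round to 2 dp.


T_mix = 0.16*71.1 + 0.84*70.3 = 70.43 F

70.43 F


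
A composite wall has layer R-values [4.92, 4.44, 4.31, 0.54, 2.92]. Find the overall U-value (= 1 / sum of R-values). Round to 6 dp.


R_total = 4.92 + 4.44 + 4.31 + 0.54 + 2.92 = 17.13
U = 1/17.13 = 0.058377

0.058377


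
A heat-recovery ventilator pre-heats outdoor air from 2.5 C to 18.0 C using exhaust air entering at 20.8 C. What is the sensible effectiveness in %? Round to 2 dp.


eff = (18.0-2.5)/(20.8-2.5)*100 = 84.70 %

84.70 %


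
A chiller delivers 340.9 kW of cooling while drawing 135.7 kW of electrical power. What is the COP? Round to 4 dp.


COP = 340.9 / 135.7 = 2.5122

2.5122


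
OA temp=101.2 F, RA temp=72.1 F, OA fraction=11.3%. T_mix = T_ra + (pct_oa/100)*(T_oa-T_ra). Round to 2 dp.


T_mix = 72.1 + (11.3/100)*(101.2-72.1) = 75.39 F

75.39 F


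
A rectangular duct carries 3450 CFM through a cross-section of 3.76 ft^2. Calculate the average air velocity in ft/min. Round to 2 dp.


V = 3450 / 3.76 = 917.55 ft/min

917.55 ft/min


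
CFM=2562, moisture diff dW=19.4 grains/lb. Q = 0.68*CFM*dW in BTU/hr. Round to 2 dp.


Q = 0.68 * 2562 * 19.4 = 33797.90 BTU/hr

33797.90 BTU/hr


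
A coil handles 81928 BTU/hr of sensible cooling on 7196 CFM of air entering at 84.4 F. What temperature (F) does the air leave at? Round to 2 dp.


dT = 81928/(1.08*7196) = 10.5419
T_leave = 84.4 - 10.5419 = 73.86 F

73.86 F


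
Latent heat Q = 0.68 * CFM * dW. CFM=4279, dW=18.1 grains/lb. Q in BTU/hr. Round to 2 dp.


Q = 0.68 * 4279 * 18.1 = 52665.93 BTU/hr

52665.93 BTU/hr


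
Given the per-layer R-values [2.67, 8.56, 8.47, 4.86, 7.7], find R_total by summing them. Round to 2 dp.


R_total = 2.67 + 8.56 + 8.47 + 4.86 + 7.7 = 32.26

32.26


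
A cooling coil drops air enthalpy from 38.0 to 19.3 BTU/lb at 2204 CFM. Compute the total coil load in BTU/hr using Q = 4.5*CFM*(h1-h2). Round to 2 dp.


Q = 4.5 * 2204 * (38.0 - 19.3) = 185466.60 BTU/hr

185466.60 BTU/hr


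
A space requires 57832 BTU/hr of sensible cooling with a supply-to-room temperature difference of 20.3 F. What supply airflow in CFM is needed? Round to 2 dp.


CFM = 57832 / (1.08 * 20.3) = 2637.84

2637.84 CFM


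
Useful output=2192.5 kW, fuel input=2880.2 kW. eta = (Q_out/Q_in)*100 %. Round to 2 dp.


eta = (2192.5/2880.2)*100 = 76.12 %

76.12 %


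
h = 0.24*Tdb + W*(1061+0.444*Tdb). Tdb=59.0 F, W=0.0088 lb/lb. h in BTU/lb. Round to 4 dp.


h = 0.24*59.0 + 0.0088*(1061+0.444*59.0) = 23.7273 BTU/lb

23.7273 BTU/lb


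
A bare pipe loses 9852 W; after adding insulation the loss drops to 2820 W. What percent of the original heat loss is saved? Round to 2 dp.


Savings = ((9852-2820)/9852)*100 = 71.38 %

71.38 %


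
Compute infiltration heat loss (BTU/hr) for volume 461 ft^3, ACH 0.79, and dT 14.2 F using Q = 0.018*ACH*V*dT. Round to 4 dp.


Q = 0.018 * 0.79 * 461 * 14.2 = 93.0870 BTU/hr

93.0870 BTU/hr


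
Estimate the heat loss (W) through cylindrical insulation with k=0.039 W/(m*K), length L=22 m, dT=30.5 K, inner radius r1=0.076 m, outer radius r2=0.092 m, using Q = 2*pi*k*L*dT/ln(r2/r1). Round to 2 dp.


Q = 2*pi*0.039*22*30.5/ln(0.092/0.076) = 860.61 W

860.61 W


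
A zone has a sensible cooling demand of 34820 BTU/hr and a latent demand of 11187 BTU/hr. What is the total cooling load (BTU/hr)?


Qt = 34820 + 11187 = 46007 BTU/hr

46007 BTU/hr


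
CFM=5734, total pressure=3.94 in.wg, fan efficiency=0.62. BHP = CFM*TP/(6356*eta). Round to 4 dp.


BHP = 5734 * 3.94 / (6356 * 0.62) = 5.7330 hp

5.7330 hp


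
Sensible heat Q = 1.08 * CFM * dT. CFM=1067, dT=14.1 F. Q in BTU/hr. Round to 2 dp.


Q = 1.08 * 1067 * 14.1 = 16248.28 BTU/hr

16248.28 BTU/hr


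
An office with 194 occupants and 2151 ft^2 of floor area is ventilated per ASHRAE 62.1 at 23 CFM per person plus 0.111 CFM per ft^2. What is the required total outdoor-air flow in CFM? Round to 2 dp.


Total = 194*23 + 2151*0.111 = 4700.76 CFM

4700.76 CFM


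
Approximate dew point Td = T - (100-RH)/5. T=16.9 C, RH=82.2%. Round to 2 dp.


Td = 16.9 - (100-82.2)/5 = 13.34 C

13.34 C


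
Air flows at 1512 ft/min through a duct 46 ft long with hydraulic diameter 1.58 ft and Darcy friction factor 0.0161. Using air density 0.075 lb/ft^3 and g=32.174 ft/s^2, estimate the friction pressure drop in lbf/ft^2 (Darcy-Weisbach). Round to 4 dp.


v_fps = 1512/60 = 25.2 ft/s
dp = 0.0161*(46/1.58)*0.075*25.2^2/(2*32.174) = 0.3469 lbf/ft^2

0.3469 lbf/ft^2


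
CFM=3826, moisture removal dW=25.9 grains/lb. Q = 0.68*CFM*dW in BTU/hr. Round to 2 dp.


Q = 0.68 * 3826 * 25.9 = 67383.51 BTU/hr

67383.51 BTU/hr


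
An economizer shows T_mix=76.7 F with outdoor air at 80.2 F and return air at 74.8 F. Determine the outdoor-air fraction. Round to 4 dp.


frac = (76.7 - 74.8) / (80.2 - 74.8) = 0.3519

0.3519


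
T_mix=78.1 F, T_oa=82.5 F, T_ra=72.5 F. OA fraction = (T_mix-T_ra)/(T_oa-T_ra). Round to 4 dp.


frac = (78.1 - 72.5) / (82.5 - 72.5) = 0.5600

0.5600


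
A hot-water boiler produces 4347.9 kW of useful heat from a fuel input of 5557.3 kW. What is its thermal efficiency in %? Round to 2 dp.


eta = (4347.9/5557.3)*100 = 78.24 %

78.24 %


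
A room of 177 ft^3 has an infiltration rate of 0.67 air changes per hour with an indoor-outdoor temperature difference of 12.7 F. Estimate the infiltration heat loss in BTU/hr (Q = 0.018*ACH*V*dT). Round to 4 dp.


Q = 0.018 * 0.67 * 177 * 12.7 = 27.1097 BTU/hr

27.1097 BTU/hr


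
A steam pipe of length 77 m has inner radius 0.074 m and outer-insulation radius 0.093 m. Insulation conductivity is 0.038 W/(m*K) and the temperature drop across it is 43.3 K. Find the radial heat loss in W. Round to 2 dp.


Q = 2*pi*0.038*77*43.3/ln(0.093/0.074) = 3483.30 W

3483.30 W


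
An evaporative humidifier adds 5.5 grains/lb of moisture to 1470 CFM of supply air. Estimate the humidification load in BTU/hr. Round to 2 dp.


Q = 0.68 * 1470 * 5.5 = 5497.80 BTU/hr

5497.80 BTU/hr


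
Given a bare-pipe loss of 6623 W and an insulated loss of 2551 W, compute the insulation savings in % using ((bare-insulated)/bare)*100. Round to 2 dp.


Savings = ((6623-2551)/6623)*100 = 61.48 %

61.48 %


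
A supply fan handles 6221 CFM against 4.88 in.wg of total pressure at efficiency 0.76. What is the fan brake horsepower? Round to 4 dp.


BHP = 6221 * 4.88 / (6356 * 0.76) = 6.2847 hp

6.2847 hp


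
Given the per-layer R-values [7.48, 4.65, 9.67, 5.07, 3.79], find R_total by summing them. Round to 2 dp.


R_total = 7.48 + 4.65 + 9.67 + 5.07 + 3.79 = 30.66

30.66


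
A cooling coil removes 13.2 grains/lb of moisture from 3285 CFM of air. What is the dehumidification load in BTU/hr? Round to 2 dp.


Q = 0.68 * 3285 * 13.2 = 29486.16 BTU/hr

29486.16 BTU/hr


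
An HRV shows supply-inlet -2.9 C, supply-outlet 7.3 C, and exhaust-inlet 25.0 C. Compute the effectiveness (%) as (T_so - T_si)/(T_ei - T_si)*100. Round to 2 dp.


eff = (7.3-(-2.9))/(25.0-(-2.9))*100 = 36.56 %

36.56 %


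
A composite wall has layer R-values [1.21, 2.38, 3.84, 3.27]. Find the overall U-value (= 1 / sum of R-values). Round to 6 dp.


R_total = 1.21 + 2.38 + 3.84 + 3.27 = 10.70
U = 1/10.70 = 0.093458

0.093458


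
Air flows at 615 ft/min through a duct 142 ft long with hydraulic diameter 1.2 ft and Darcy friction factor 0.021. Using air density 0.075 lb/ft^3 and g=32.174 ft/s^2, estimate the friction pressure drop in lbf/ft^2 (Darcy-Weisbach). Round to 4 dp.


v_fps = 615/60 = 10.25 ft/s
dp = 0.021*(142/1.2)*0.075*10.25^2/(2*32.174) = 0.3043 lbf/ft^2

0.3043 lbf/ft^2


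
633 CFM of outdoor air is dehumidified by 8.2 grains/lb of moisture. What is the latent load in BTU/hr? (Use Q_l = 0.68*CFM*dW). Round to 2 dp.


Q = 0.68 * 633 * 8.2 = 3529.61 BTU/hr

3529.61 BTU/hr


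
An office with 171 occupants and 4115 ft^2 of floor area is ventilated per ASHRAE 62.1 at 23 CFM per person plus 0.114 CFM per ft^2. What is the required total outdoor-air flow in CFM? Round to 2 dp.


Total = 171*23 + 4115*0.114 = 4402.11 CFM

4402.11 CFM


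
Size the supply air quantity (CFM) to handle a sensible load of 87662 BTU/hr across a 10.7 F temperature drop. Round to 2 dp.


CFM = 87662 / (1.08 * 10.7) = 7585.84

7585.84 CFM


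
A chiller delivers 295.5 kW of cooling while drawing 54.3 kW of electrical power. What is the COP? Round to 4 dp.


COP = 295.5 / 54.3 = 5.4420

5.4420


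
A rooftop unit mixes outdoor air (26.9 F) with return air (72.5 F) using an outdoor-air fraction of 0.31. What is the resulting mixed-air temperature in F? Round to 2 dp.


T_mix = 0.31*26.9 + 0.69*72.5 = 58.36 F

58.36 F


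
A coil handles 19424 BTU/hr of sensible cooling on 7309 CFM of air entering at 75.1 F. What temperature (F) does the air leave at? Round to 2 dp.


dT = 19424/(1.08*7309) = 2.4607
T_leave = 75.1 - 2.4607 = 72.64 F

72.64 F


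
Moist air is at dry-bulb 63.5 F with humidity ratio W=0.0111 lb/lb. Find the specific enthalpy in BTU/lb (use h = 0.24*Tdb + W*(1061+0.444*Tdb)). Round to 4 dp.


h = 0.24*63.5 + 0.0111*(1061+0.444*63.5) = 27.3301 BTU/lb

27.3301 BTU/lb


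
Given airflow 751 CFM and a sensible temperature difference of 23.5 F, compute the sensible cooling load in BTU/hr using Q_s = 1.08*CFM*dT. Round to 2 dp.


Q = 1.08 * 751 * 23.5 = 19060.38 BTU/hr

19060.38 BTU/hr


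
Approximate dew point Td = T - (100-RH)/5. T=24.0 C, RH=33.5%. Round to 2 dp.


Td = 24.0 - (100-33.5)/5 = 10.70 C

10.70 C


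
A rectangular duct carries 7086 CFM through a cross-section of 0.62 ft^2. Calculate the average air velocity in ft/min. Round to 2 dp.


V = 7086 / 0.62 = 11429.03 ft/min

11429.03 ft/min


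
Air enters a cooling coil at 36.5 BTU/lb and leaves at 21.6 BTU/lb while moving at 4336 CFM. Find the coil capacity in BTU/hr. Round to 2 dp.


Q = 4.5 * 4336 * (36.5 - 21.6) = 290728.80 BTU/hr

290728.80 BTU/hr


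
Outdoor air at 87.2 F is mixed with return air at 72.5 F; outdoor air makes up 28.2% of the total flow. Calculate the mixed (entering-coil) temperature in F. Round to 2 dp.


T_mix = 72.5 + (28.2/100)*(87.2-72.5) = 76.65 F

76.65 F


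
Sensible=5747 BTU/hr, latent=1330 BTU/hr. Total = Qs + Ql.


Qt = 5747 + 1330 = 7077 BTU/hr

7077 BTU/hr


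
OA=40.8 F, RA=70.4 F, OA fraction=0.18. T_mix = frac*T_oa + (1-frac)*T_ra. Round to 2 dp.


T_mix = 0.18*40.8 + 0.82*70.4 = 65.07 F

65.07 F
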